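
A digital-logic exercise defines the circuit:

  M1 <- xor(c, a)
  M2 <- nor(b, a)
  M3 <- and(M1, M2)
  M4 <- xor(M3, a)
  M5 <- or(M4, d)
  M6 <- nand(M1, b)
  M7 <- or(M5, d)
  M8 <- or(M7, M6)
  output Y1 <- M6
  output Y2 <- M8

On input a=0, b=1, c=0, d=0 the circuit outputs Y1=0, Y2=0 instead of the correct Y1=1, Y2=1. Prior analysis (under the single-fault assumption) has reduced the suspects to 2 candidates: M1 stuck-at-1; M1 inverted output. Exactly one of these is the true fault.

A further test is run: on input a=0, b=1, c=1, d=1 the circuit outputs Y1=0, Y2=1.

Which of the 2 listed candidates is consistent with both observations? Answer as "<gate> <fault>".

M1 stuck-at-1

Evaluate each candidate on input a=0, b=1, c=1, d=1:
  M1 stuck-at-1: M1=1 [stuck-at-1], M2=0, M3=0, M4=0, M5=1, M6=0, M7=1, M8=1 → Y1=0, Y2=1 — matches
  M1 inverted output: M1=0 [inverted output], M2=0, M3=0, M4=0, M5=1, M6=1, M7=1, M8=1 → Y1=1, Y2=1 — eliminated
Only M1 stuck-at-1 reproduces the observed Y1=0, Y2=1.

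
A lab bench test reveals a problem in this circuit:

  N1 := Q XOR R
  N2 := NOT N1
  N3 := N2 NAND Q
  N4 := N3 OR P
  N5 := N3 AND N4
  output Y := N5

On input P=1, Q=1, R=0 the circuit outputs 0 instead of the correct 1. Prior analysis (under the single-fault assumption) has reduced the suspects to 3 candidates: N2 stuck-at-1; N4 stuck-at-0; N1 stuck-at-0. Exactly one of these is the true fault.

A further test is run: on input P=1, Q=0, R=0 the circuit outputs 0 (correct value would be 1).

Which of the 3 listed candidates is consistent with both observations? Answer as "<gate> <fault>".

Evaluate each candidate on input P=1, Q=0, R=0:
  N2 stuck-at-1: N1=0, N2=1 [stuck-at-1], N3=1, N4=1, N5=1 → 1 — eliminated
  N4 stuck-at-0: N1=0, N2=1, N3=1, N4=0 [stuck-at-0], N5=0 → 0 — matches
  N1 stuck-at-0: N1=0 [stuck-at-0], N2=1, N3=1, N4=1, N5=1 → 1 — eliminated
Only N4 stuck-at-0 reproduces the observed 0.

N4 stuck-at-0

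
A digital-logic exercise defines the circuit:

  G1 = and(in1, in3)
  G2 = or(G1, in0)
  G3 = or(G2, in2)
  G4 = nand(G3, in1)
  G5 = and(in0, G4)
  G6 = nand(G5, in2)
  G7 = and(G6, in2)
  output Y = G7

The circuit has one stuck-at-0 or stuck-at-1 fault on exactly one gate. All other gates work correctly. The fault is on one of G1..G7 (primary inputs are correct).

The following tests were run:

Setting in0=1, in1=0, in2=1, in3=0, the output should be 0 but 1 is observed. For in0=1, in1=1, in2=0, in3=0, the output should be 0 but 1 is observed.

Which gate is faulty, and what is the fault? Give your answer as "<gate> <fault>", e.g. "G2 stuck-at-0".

Fault-free values for test 1 (in0=1, in1=0, in2=1, in3=0): G1=0, G2=1, G3=1, G4=1, G5=1, G6=0, G7=0, giving Y=0. Observed 1.
Test 1: faults giving observed 1 are {G4 stuck-at-0, G5 stuck-at-0, G6 stuck-at-1, G7 stuck-at-1}.
Test 2 (in0=1, in1=1, in2=0, in3=0): fault-free G1=0, G2=1, G3=1, G4=0, G5=0, G6=1, G7=0 → 0; observed 1. Eliminates G4 stuck-at-0, G5 stuck-at-0, G6 stuck-at-1.
Only G7 stuck-at-1 is consistent with every test.

G7 stuck-at-1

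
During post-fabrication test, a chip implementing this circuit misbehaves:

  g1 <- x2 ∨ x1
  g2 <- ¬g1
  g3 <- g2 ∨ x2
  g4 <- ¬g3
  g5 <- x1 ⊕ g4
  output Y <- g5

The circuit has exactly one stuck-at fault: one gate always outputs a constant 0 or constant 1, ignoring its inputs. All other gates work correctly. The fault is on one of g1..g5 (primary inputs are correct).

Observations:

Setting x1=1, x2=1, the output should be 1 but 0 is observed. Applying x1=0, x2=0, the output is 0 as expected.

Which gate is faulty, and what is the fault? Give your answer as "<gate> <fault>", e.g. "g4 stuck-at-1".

Fault-free values for test 1 (x1=1, x2=1): g1=1, g2=0, g3=1, g4=0, g5=1, giving Y=1. Observed 0.
Test 1: faults giving observed 0 are {g3 stuck-at-0, g4 stuck-at-1, g5 stuck-at-0}.
Test 2 (x1=0, x2=0): fault-free g1=0, g2=1, g3=1, g4=0, g5=0 → 0; observed 0. Eliminates g3 stuck-at-0, g4 stuck-at-1.
Only g5 stuck-at-0 is consistent with every test.

g5 stuck-at-0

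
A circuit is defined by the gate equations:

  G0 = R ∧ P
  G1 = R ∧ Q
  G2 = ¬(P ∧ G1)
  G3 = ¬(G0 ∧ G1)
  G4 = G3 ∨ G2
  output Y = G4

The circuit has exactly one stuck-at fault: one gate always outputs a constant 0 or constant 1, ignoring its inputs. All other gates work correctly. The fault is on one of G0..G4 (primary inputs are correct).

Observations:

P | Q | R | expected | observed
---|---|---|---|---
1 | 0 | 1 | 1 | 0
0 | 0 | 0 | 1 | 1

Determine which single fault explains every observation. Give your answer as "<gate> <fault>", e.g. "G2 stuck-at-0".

Fault-free values for test 1 (P=1, Q=0, R=1): G0=1, G1=0, G2=1, G3=1, G4=1, giving Y=1. Observed 0.
Test 1: faults giving observed 0 are {G1 stuck-at-1, G4 stuck-at-0}.
Test 2 (P=0, Q=0, R=0): fault-free G0=0, G1=0, G2=1, G3=1, G4=1 → 1; observed 1. Eliminates G4 stuck-at-0.
Only G1 stuck-at-1 is consistent with every test.

G1 stuck-at-1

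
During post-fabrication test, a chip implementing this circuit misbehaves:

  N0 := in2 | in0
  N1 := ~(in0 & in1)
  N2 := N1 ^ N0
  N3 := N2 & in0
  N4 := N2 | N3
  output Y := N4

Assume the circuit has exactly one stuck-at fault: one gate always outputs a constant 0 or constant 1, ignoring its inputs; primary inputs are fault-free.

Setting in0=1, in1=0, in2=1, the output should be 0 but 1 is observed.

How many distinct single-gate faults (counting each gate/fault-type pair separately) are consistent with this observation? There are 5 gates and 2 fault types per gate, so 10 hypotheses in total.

5

Fault-free: N0=1, N1=1, N2=0, N3=0, N4=0 → 0. Observed 1.
  N0 stuck-at-0: output 1 ✓
  N0 stuck-at-1: output 0 ✗
  N1 stuck-at-0: output 1 ✓
  N1 stuck-at-1: output 0 ✗
  N2 stuck-at-0: output 0 ✗
  N2 stuck-at-1: output 1 ✓
  N3 stuck-at-0: output 0 ✗
  N3 stuck-at-1: output 1 ✓
  N4 stuck-at-0: output 0 ✗
  N4 stuck-at-1: output 1 ✓
Consistent faults: {N0 stuck-at-0, N1 stuck-at-0, N2 stuck-at-1, N3 stuck-at-1, N4 stuck-at-1} — 5 in all.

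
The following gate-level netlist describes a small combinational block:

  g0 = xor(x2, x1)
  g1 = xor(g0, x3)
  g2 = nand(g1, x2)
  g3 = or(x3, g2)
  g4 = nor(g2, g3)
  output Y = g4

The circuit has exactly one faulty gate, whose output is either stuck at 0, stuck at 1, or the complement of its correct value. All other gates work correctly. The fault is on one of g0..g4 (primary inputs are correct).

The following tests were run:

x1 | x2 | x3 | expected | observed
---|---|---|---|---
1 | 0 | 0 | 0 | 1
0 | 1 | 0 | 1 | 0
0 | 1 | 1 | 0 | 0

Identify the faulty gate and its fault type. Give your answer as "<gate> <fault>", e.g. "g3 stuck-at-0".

g2 inverted output

Fault-free values for test 1 (x1=1, x2=0, x3=0): g0=1, g1=1, g2=1, g3=1, g4=0, giving Y=0. Observed 1.
Test 1: faults giving observed 1 are {g2 stuck-at-0, g2 inverted output, g4 stuck-at-1, g4 inverted output}.
Test 2 (x1=0, x2=1, x3=0): fault-free g0=1, g1=1, g2=0, g3=0, g4=1 → 1; observed 0. Eliminates g2 stuck-at-0, g4 stuck-at-1.
Test 3 (x1=0, x2=1, x3=1): fault-free g0=1, g1=0, g2=1, g3=1, g4=0 → 0; observed 0. Eliminates g4 inverted output.
Only g2 inverted output is consistent with every test.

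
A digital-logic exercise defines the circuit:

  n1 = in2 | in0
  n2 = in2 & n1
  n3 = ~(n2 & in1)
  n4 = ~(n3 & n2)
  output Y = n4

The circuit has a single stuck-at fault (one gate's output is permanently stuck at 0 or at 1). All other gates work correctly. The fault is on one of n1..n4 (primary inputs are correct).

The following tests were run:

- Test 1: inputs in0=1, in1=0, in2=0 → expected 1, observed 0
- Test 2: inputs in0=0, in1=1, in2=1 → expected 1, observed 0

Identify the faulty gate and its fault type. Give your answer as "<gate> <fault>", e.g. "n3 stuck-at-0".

Fault-free values for test 1 (in0=1, in1=0, in2=0): n1=1, n2=0, n3=1, n4=1, giving Y=1. Observed 0.
Test 1: faults giving observed 0 are {n2 stuck-at-1, n4 stuck-at-0}.
Test 2 (in0=0, in1=1, in2=1): fault-free n1=1, n2=1, n3=0, n4=1 → 1; observed 0. Eliminates n2 stuck-at-1.
Only n4 stuck-at-0 is consistent with every test.

n4 stuck-at-0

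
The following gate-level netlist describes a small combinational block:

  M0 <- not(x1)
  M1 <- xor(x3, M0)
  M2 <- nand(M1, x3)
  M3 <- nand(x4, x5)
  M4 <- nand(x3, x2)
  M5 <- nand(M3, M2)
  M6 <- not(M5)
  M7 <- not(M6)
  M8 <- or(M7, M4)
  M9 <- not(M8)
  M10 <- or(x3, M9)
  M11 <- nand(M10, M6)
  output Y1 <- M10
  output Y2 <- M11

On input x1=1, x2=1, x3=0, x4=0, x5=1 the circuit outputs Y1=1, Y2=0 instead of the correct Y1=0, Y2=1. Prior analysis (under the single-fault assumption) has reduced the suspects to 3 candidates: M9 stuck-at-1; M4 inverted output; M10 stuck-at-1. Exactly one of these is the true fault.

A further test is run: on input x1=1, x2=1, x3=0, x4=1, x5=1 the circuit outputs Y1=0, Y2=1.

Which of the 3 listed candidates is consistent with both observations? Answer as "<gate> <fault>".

M4 inverted output

Evaluate each candidate on input x1=1, x2=1, x3=0, x4=1, x5=1:
  M9 stuck-at-1: M0=0, M1=0, M2=1, M3=0, M4=1, M5=1, M6=0, M7=1, M8=1, M9=1 [stuck-at-1], M10=1, M11=1 → Y1=1, Y2=1 — eliminated
  M4 inverted output: M0=0, M1=0, M2=1, M3=0, M4=0 [inverted output], M5=1, M6=0, M7=1, M8=1, M9=0, M10=0, M11=1 → Y1=0, Y2=1 — matches
  M10 stuck-at-1: M0=0, M1=0, M2=1, M3=0, M4=1, M5=1, M6=0, M7=1, M8=1, M9=0, M10=1 [stuck-at-1], M11=1 → Y1=1, Y2=1 — eliminated
Only M4 inverted output reproduces the observed Y1=0, Y2=1.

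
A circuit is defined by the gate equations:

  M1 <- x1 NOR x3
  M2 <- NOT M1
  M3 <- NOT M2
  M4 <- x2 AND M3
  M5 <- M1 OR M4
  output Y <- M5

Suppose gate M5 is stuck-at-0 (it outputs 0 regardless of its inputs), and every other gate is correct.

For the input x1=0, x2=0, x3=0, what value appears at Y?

Propagate with M5 forced: M1=1, M2=0, M3=1, M4=0, M5=0 [stuck-at-0].
So Y = 0. (Without the fault it would be 1.)

0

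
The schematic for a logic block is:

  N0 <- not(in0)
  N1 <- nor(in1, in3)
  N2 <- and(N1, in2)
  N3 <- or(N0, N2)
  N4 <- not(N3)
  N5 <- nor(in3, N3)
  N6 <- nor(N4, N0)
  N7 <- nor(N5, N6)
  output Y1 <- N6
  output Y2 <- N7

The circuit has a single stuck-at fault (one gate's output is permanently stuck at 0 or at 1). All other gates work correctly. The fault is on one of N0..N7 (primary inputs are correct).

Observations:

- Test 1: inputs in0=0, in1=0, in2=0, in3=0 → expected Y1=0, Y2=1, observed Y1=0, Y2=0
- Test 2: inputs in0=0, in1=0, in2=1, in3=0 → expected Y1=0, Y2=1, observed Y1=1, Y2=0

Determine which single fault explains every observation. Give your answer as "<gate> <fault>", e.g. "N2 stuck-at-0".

N0 stuck-at-0

Fault-free values for test 1 (in0=0, in1=0, in2=0, in3=0): N0=1, N1=1, N2=0, N3=1, N4=0, N5=0, N6=0, N7=1, giving Y1=0, Y2=1. Observed Y1=0, Y2=0.
Test 1: faults giving observed Y1=0, Y2=0 are {N0 stuck-at-0, N3 stuck-at-0, N5 stuck-at-1, N7 stuck-at-0}.
Test 2 (in0=0, in1=0, in2=1, in3=0): fault-free N0=1, N1=1, N2=1, N3=1, N4=0, N5=0, N6=0, N7=1 → Y1=0, Y2=1; observed Y1=1, Y2=0. Eliminates N3 stuck-at-0, N5 stuck-at-1, N7 stuck-at-0.
Only N0 stuck-at-0 is consistent with every test.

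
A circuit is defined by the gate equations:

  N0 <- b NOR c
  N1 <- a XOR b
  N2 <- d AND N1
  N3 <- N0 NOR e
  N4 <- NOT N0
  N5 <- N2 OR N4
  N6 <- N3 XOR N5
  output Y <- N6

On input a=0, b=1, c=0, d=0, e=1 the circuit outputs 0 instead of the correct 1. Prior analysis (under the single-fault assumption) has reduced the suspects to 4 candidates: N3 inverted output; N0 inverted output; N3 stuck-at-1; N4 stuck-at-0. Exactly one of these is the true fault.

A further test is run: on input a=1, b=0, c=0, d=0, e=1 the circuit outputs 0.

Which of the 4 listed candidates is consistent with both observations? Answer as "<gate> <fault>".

N4 stuck-at-0

Evaluate each candidate on input a=1, b=0, c=0, d=0, e=1:
  N3 inverted output: N0=1, N1=1, N2=0, N3=1 [inverted output], N4=0, N5=0, N6=1 → 1 — eliminated
  N0 inverted output: N0=0 [inverted output], N1=1, N2=0, N3=0, N4=1, N5=1, N6=1 → 1 — eliminated
  N3 stuck-at-1: N0=1, N1=1, N2=0, N3=1 [stuck-at-1], N4=0, N5=0, N6=1 → 1 — eliminated
  N4 stuck-at-0: N0=1, N1=1, N2=0, N3=0, N4=0 [stuck-at-0], N5=0, N6=0 → 0 — matches
Only N4 stuck-at-0 reproduces the observed 0.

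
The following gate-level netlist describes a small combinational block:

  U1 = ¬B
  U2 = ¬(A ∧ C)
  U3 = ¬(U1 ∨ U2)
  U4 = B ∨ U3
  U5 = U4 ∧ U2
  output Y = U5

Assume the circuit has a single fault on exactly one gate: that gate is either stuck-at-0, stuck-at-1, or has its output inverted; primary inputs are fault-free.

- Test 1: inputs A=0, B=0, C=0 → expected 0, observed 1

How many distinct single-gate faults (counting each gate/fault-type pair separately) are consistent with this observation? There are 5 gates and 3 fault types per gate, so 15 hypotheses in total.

Fault-free: U1=1, U2=1, U3=0, U4=0, U5=0 → 0. Observed 1.
  U1: none of the 3 fault types match ✗
  U2: none of the 3 fault types match ✗
  U3: stuck-at-1, inverted output ✓; others ✗
  U4: stuck-at-1, inverted output ✓; others ✗
  U5: stuck-at-1, inverted output ✓; others ✗
Consistent faults: {U3 stuck-at-1, U3 inverted output, U4 stuck-at-1, U4 inverted output, U5 stuck-at-1, U5 inverted output} — 6 in all.

6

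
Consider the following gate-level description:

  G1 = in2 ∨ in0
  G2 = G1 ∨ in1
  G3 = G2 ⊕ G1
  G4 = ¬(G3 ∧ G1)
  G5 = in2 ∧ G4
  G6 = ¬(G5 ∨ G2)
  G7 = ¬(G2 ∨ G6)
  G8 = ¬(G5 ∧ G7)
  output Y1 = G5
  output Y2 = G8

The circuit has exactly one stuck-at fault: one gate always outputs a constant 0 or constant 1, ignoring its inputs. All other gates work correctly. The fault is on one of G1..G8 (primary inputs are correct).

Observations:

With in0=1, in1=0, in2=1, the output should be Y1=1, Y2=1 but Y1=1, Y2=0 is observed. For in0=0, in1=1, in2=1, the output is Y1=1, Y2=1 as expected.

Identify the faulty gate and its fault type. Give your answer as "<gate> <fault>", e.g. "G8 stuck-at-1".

Fault-free values for test 1 (in0=1, in1=0, in2=1): G1=1, G2=1, G3=0, G4=1, G5=1, G6=0, G7=0, G8=1, giving Y1=1, Y2=1. Observed Y1=1, Y2=0.
Test 1: faults giving observed Y1=1, Y2=0 are {G1 stuck-at-0, G7 stuck-at-1, G8 stuck-at-0}.
Test 2 (in0=0, in1=1, in2=1): fault-free G1=1, G2=1, G3=0, G4=1, G5=1, G6=0, G7=0, G8=1 → Y1=1, Y2=1; observed Y1=1, Y2=1. Eliminates G7 stuck-at-1, G8 stuck-at-0.
Only G1 stuck-at-0 is consistent with every test.

G1 stuck-at-0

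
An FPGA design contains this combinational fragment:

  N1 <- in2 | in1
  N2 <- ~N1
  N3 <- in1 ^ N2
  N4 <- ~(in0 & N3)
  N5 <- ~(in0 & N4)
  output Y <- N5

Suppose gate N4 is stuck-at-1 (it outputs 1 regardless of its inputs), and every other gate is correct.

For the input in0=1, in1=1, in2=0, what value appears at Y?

0

Propagate with N4 forced: N1=1, N2=0, N3=1, N4=1 [stuck-at-1], N5=0.
So Y = 0. (Without the fault it would be 1.)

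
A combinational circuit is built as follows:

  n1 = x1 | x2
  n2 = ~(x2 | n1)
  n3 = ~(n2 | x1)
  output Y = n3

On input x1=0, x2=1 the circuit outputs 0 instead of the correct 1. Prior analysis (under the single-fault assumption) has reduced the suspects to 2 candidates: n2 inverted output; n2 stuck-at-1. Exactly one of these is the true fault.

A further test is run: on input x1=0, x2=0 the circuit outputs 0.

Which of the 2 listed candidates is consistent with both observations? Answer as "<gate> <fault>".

Evaluate each candidate on input x1=0, x2=0:
  n2 inverted output: n1=0, n2=0 [inverted output], n3=1 → 1 — eliminated
  n2 stuck-at-1: n1=0, n2=1 [stuck-at-1], n3=0 → 0 — matches
Only n2 stuck-at-1 reproduces the observed 0.

n2 stuck-at-1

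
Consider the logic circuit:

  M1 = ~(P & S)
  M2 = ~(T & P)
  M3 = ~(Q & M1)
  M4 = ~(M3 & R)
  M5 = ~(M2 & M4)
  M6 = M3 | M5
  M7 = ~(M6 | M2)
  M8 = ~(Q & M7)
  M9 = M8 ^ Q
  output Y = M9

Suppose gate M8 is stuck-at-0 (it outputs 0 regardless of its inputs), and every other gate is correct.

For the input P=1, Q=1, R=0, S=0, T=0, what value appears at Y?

Propagate with M8 forced: M1=1, M2=1, M3=0, M4=1, M5=0, M6=0, M7=0, M8=0 [stuck-at-0], M9=1.
So Y = 1. (Without the fault it would be 0.)

1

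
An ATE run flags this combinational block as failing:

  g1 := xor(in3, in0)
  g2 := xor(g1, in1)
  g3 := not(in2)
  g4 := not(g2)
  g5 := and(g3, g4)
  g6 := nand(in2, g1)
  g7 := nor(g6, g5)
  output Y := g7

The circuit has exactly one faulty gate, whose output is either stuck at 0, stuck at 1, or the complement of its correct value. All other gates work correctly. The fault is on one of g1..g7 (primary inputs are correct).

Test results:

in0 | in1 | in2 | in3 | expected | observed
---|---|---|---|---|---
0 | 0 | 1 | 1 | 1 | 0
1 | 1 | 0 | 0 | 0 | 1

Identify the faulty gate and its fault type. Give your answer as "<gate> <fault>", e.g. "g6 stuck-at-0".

g7 inverted output

Fault-free values for test 1 (in0=0, in1=0, in2=1, in3=1): g1=1, g2=1, g3=0, g4=0, g5=0, g6=0, g7=1, giving Y=1. Observed 0.
Test 1: faults giving observed 0 are {g1 stuck-at-0, g1 inverted output, g5 stuck-at-1, g5 inverted output, g6 stuck-at-1, g6 inverted output, g7 stuck-at-0, g7 inverted output}.
Test 2 (in0=1, in1=1, in2=0, in3=0): fault-free g1=1, g2=0, g3=1, g4=1, g5=1, g6=1, g7=0 → 0; observed 1. Eliminates g1 stuck-at-0, g1 inverted output, g5 stuck-at-1, g5 inverted output, g6 stuck-at-1, g6 inverted output, g7 stuck-at-0.
Only g7 inverted output is consistent with every test.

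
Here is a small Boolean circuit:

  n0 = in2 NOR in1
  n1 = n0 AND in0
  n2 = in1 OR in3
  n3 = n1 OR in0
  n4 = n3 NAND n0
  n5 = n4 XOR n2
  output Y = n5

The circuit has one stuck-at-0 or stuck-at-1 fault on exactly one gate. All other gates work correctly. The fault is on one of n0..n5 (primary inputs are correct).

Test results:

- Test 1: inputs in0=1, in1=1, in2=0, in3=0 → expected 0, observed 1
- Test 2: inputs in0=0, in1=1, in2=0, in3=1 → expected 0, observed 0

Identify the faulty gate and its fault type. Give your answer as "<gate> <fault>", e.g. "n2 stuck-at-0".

n0 stuck-at-1

Fault-free values for test 1 (in0=1, in1=1, in2=0, in3=0): n0=0, n1=0, n2=1, n3=1, n4=1, n5=0, giving Y=0. Observed 1.
Test 1: faults giving observed 1 are {n0 stuck-at-1, n2 stuck-at-0, n4 stuck-at-0, n5 stuck-at-1}.
Test 2 (in0=0, in1=1, in2=0, in3=1): fault-free n0=0, n1=0, n2=1, n3=0, n4=1, n5=0 → 0; observed 0. Eliminates n2 stuck-at-0, n4 stuck-at-0, n5 stuck-at-1.
Only n0 stuck-at-1 is consistent with every test.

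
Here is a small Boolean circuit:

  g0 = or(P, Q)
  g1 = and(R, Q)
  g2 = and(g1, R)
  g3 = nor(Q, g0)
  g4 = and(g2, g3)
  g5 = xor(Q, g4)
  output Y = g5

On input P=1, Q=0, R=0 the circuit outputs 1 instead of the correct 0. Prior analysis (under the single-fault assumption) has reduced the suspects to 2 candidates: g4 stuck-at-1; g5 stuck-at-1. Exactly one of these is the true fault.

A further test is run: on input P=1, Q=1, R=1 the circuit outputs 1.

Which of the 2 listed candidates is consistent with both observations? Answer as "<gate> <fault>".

Evaluate each candidate on input P=1, Q=1, R=1:
  g4 stuck-at-1: g0=1, g1=1, g2=1, g3=0, g4=1 [stuck-at-1], g5=0 → 0 — eliminated
  g5 stuck-at-1: g0=1, g1=1, g2=1, g3=0, g4=0, g5=1 [stuck-at-1] → 1 — matches
Only g5 stuck-at-1 reproduces the observed 1.

g5 stuck-at-1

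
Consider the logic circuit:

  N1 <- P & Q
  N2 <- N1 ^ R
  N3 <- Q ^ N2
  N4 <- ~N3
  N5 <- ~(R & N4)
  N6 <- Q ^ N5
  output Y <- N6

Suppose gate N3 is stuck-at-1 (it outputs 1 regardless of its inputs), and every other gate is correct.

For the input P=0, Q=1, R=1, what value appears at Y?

Propagate with N3 forced: N1=0, N2=1, N3=1 [stuck-at-1], N4=0, N5=1, N6=0.
So Y = 0. (Without the fault it would be 1.)

0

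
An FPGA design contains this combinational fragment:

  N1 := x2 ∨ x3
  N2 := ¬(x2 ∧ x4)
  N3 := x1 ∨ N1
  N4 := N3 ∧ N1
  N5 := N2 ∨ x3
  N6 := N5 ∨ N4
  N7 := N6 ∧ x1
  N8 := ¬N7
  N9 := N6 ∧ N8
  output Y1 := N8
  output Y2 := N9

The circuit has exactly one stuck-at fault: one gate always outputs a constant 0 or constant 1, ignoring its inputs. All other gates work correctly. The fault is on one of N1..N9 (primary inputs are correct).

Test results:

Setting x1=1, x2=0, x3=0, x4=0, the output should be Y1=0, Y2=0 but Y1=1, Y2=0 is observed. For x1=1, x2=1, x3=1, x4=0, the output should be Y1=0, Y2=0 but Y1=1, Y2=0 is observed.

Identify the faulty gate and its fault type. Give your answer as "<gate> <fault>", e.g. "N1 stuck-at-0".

Fault-free values for test 1 (x1=1, x2=0, x3=0, x4=0): N1=0, N2=1, N3=1, N4=0, N5=1, N6=1, N7=1, N8=0, N9=0, giving Y1=0, Y2=0. Observed Y1=1, Y2=0.
Test 1: faults giving observed Y1=1, Y2=0 are {N2 stuck-at-0, N5 stuck-at-0, N6 stuck-at-0}.
Test 2 (x1=1, x2=1, x3=1, x4=0): fault-free N1=1, N2=1, N3=1, N4=1, N5=1, N6=1, N7=1, N8=0, N9=0 → Y1=0, Y2=0; observed Y1=1, Y2=0. Eliminates N2 stuck-at-0, N5 stuck-at-0.
Only N6 stuck-at-0 is consistent with every test.

N6 stuck-at-0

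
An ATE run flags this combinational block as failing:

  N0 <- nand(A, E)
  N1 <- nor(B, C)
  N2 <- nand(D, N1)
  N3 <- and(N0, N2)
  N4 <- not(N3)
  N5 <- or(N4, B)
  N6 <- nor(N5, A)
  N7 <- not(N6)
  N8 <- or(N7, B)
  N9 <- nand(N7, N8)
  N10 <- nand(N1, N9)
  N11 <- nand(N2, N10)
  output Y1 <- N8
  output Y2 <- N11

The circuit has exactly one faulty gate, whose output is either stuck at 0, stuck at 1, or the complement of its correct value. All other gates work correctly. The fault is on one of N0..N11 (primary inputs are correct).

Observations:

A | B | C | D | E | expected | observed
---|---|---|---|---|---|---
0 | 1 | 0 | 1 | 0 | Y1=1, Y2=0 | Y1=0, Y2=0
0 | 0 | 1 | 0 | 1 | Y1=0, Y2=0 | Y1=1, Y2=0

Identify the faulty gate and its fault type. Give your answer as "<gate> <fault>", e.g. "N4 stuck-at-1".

N8 inverted output

Fault-free values for test 1 (A=0, B=1, C=0, D=1, E=0): N0=1, N1=0, N2=1, N3=1, N4=0, N5=1, N6=0, N7=1, N8=1, N9=0, N10=1, N11=0, giving Y1=1, Y2=0. Observed Y1=0, Y2=0.
Test 1: faults giving observed Y1=0, Y2=0 are {N8 stuck-at-0, N8 inverted output}.
Test 2 (A=0, B=0, C=1, D=0, E=1): fault-free N0=1, N1=0, N2=1, N3=1, N4=0, N5=0, N6=1, N7=0, N8=0, N9=1, N10=1, N11=0 → Y1=0, Y2=0; observed Y1=1, Y2=0. Eliminates N8 stuck-at-0.
Only N8 inverted output is consistent with every test.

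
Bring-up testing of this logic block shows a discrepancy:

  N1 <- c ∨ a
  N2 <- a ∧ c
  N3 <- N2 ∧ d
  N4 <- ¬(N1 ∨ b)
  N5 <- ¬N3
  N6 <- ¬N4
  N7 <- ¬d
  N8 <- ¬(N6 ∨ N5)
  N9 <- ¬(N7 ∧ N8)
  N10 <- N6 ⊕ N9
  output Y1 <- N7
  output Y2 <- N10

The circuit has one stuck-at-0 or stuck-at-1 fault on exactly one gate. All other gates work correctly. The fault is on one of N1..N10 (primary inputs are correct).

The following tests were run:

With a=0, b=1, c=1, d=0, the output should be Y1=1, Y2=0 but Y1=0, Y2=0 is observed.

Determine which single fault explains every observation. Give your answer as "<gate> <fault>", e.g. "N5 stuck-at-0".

Fault-free values for test 1 (a=0, b=1, c=1, d=0): N1=1, N2=0, N3=0, N4=0, N5=1, N6=1, N7=1, N8=0, N9=1, N10=0, giving Y1=1, Y2=0. Observed Y1=0, Y2=0.
Test 1: faults giving observed Y1=0, Y2=0 are {N7 stuck-at-0}.
Only N7 stuck-at-0 is consistent with every test.

N7 stuck-at-0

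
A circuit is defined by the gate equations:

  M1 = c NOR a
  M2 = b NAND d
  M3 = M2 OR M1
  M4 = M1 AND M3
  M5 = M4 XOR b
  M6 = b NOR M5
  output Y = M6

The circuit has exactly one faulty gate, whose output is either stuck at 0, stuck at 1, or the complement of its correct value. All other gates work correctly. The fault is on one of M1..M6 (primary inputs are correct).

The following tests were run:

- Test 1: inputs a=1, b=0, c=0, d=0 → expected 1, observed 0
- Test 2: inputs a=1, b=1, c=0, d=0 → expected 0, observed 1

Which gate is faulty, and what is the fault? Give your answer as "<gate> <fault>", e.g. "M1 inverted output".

Fault-free values for test 1 (a=1, b=0, c=0, d=0): M1=0, M2=1, M3=1, M4=0, M5=0, M6=1, giving Y=1. Observed 0.
Test 1: faults giving observed 0 are {M1 stuck-at-1, M1 inverted output, M4 stuck-at-1, M4 inverted output, M5 stuck-at-1, M5 inverted output, M6 stuck-at-0, M6 inverted output}.
Test 2 (a=1, b=1, c=0, d=0): fault-free M1=0, M2=1, M3=1, M4=0, M5=1, M6=0 → 0; observed 1. Eliminates M1 stuck-at-1, M1 inverted output, M4 stuck-at-1, M4 inverted output, M5 stuck-at-1, M5 inverted output, M6 stuck-at-0.
Only M6 inverted output is consistent with every test.

M6 inverted output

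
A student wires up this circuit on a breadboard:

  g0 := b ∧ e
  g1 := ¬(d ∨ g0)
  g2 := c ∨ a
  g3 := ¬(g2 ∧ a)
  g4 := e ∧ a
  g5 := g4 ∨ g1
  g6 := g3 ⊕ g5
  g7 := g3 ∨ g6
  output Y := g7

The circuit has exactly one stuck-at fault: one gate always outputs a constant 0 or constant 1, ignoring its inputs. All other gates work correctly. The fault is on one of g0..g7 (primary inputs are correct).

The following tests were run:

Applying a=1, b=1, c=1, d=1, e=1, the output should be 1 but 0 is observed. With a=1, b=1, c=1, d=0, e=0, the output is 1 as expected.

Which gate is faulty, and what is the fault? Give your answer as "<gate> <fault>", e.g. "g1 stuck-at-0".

g4 stuck-at-0

Fault-free values for test 1 (a=1, b=1, c=1, d=1, e=1): g0=1, g1=0, g2=1, g3=0, g4=1, g5=1, g6=1, g7=1, giving Y=1. Observed 0.
Test 1: faults giving observed 0 are {g4 stuck-at-0, g5 stuck-at-0, g6 stuck-at-0, g7 stuck-at-0}.
Test 2 (a=1, b=1, c=1, d=0, e=0): fault-free g0=0, g1=1, g2=1, g3=0, g4=0, g5=1, g6=1, g7=1 → 1; observed 1. Eliminates g5 stuck-at-0, g6 stuck-at-0, g7 stuck-at-0.
Only g4 stuck-at-0 is consistent with every test.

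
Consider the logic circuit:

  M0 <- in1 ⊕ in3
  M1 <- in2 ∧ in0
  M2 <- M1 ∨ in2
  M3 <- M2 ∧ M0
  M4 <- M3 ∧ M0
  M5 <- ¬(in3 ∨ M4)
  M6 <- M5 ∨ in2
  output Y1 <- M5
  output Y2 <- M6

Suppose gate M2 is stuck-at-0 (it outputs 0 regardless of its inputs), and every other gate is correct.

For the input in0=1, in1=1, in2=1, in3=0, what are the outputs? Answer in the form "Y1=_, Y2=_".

Y1=1, Y2=1

Propagate with M2 forced: M0=1, M1=1, M2=0 [stuck-at-0], M3=0, M4=0, M5=1, M6=1.
So the outputs are Y1=1, Y2=1. (Without the fault they would be Y1=0, Y2=1.)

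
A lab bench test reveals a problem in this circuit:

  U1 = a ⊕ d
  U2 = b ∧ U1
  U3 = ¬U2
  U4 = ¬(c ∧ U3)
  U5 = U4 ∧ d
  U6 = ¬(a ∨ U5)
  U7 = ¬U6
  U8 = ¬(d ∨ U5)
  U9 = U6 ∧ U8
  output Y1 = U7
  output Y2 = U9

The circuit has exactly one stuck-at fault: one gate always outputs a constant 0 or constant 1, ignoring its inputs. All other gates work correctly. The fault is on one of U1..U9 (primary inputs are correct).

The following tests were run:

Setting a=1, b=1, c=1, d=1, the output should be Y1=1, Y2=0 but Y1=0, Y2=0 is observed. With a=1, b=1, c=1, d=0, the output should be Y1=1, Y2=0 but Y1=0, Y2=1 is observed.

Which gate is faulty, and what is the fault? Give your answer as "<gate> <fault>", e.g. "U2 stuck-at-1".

Fault-free values for test 1 (a=1, b=1, c=1, d=1): U1=0, U2=0, U3=1, U4=0, U5=0, U6=0, U7=1, U8=0, U9=0, giving Y1=1, Y2=0. Observed Y1=0, Y2=0.
Test 1: faults giving observed Y1=0, Y2=0 are {U6 stuck-at-1, U7 stuck-at-0}.
Test 2 (a=1, b=1, c=1, d=0): fault-free U1=1, U2=1, U3=0, U4=1, U5=0, U6=0, U7=1, U8=1, U9=0 → Y1=1, Y2=0; observed Y1=0, Y2=1. Eliminates U7 stuck-at-0.
Only U6 stuck-at-1 is consistent with every test.

U6 stuck-at-1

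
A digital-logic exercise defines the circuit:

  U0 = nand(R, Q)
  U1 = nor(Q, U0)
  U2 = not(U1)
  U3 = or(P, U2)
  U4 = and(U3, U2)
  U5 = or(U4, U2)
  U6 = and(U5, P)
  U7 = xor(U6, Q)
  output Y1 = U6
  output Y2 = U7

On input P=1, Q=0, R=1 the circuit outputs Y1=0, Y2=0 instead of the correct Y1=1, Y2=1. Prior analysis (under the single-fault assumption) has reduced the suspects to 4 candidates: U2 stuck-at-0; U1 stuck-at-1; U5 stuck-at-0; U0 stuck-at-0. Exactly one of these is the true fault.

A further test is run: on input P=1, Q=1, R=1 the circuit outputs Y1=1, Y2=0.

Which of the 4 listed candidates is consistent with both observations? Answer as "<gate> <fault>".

Evaluate each candidate on input P=1, Q=1, R=1:
  U2 stuck-at-0: U0=0, U1=0, U2=0 [stuck-at-0], U3=1, U4=0, U5=0, U6=0, U7=1 → Y1=0, Y2=1 — eliminated
  U1 stuck-at-1: U0=0, U1=1 [stuck-at-1], U2=0, U3=1, U4=0, U5=0, U6=0, U7=1 → Y1=0, Y2=1 — eliminated
  U5 stuck-at-0: U0=0, U1=0, U2=1, U3=1, U4=1, U5=0 [stuck-at-0], U6=0, U7=1 → Y1=0, Y2=1 — eliminated
  U0 stuck-at-0: U0=0 [stuck-at-0], U1=0, U2=1, U3=1, U4=1, U5=1, U6=1, U7=0 → Y1=1, Y2=0 — matches
Only U0 stuck-at-0 reproduces the observed Y1=1, Y2=0.

U0 stuck-at-0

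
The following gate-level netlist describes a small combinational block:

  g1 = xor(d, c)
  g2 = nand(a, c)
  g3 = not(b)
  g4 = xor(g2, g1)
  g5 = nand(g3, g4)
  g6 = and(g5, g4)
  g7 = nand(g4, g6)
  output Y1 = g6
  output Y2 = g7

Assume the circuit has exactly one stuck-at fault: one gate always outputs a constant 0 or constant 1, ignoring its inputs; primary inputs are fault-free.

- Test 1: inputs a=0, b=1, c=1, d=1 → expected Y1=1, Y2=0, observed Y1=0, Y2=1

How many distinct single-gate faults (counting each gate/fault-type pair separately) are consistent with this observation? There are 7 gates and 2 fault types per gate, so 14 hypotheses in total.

6

Fault-free: g1=0, g2=1, g3=0, g4=1, g5=1, g6=1, g7=0 → Y1=1, Y2=0. Observed Y1=0, Y2=1.
  g1 stuck-at-0: output Y1=1, Y2=0 ✗
  g1 stuck-at-1: output Y1=0, Y2=1 ✓
  g2 stuck-at-0: output Y1=0, Y2=1 ✓
  g2 stuck-at-1: output Y1=1, Y2=0 ✗
  g3 stuck-at-0: output Y1=1, Y2=0 ✗
  g3 stuck-at-1: output Y1=0, Y2=1 ✓
  g4 stuck-at-0: output Y1=0, Y2=1 ✓
  g4 stuck-at-1: output Y1=1, Y2=0 ✗
  g5 stuck-at-0: output Y1=0, Y2=1 ✓
  g5 stuck-at-1: output Y1=1, Y2=0 ✗
  g6 stuck-at-0: output Y1=0, Y2=1 ✓
  g6 stuck-at-1: output Y1=1, Y2=0 ✗
  g7 stuck-at-0: output Y1=1, Y2=0 ✗
  g7 stuck-at-1: output Y1=1, Y2=1 ✗
Consistent faults: {g1 stuck-at-1, g2 stuck-at-0, g3 stuck-at-1, g4 stuck-at-0, g5 stuck-at-0, g6 stuck-at-0} — 6 in all.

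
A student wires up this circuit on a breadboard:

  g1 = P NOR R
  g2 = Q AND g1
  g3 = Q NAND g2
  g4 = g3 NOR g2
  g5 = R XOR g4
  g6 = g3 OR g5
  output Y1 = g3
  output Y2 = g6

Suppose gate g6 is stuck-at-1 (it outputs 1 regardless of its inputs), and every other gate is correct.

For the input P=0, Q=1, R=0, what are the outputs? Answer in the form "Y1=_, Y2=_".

Propagate with g6 forced: g1=1, g2=1, g3=0, g4=0, g5=0, g6=1 [stuck-at-1].
So the outputs are Y1=0, Y2=1. (Without the fault they would be Y1=0, Y2=0.)

Y1=0, Y2=1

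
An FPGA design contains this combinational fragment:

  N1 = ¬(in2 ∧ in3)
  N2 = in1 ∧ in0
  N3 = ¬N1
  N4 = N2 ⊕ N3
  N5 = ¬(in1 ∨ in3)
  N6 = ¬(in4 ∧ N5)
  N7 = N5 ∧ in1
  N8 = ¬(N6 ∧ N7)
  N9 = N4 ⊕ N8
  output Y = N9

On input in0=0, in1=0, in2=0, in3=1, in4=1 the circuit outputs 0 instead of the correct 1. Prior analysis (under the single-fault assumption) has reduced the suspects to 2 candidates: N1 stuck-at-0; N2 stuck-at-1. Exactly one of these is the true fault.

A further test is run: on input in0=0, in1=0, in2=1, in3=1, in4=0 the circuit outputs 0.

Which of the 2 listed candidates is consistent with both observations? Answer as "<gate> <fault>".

Evaluate each candidate on input in0=0, in1=0, in2=1, in3=1, in4=0:
  N1 stuck-at-0: N1=0 [stuck-at-0], N2=0, N3=1, N4=1, N5=0, N6=1, N7=0, N8=1, N9=0 → 0 — matches
  N2 stuck-at-1: N1=0, N2=1 [stuck-at-1], N3=1, N4=0, N5=0, N6=1, N7=0, N8=1, N9=1 → 1 — eliminated
Only N1 stuck-at-0 reproduces the observed 0.

N1 stuck-at-0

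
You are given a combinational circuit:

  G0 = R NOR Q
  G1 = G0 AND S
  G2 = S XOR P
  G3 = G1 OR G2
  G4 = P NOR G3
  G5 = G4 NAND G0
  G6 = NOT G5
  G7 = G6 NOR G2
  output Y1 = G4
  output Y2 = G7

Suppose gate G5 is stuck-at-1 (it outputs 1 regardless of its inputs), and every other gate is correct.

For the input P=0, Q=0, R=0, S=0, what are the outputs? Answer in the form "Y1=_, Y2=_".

Propagate with G5 forced: G0=1, G1=0, G2=0, G3=0, G4=1, G5=1 [stuck-at-1], G6=0, G7=1.
So the outputs are Y1=1, Y2=1. (Without the fault they would be Y1=1, Y2=0.)

Y1=1, Y2=1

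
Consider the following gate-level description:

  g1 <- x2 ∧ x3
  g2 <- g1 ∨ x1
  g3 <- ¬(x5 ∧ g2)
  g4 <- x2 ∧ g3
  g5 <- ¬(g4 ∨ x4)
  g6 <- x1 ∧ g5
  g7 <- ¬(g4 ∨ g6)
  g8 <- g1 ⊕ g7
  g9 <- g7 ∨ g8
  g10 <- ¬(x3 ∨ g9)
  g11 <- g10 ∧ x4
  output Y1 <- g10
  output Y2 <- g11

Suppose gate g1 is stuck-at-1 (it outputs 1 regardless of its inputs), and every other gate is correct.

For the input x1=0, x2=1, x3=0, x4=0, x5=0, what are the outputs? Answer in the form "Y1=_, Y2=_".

Propagate with g1 forced: g1=1 [stuck-at-1], g2=1, g3=1, g4=1, g5=0, g6=0, g7=0, g8=1, g9=1, g10=0, g11=0.
So the outputs are Y1=0, Y2=0. (Without the fault they would be Y1=1, Y2=0.)

Y1=0, Y2=0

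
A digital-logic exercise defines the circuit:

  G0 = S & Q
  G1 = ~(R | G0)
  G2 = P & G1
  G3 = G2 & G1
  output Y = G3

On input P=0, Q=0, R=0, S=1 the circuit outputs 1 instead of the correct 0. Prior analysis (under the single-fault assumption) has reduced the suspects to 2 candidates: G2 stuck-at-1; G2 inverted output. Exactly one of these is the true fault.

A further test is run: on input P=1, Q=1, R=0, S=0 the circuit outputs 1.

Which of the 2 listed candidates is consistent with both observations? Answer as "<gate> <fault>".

G2 stuck-at-1

Evaluate each candidate on input P=1, Q=1, R=0, S=0:
  G2 stuck-at-1: G0=0, G1=1, G2=1 [stuck-at-1], G3=1 → 1 — matches
  G2 inverted output: G0=0, G1=1, G2=0 [inverted output], G3=0 → 0 — eliminated
Only G2 stuck-at-1 reproduces the observed 1.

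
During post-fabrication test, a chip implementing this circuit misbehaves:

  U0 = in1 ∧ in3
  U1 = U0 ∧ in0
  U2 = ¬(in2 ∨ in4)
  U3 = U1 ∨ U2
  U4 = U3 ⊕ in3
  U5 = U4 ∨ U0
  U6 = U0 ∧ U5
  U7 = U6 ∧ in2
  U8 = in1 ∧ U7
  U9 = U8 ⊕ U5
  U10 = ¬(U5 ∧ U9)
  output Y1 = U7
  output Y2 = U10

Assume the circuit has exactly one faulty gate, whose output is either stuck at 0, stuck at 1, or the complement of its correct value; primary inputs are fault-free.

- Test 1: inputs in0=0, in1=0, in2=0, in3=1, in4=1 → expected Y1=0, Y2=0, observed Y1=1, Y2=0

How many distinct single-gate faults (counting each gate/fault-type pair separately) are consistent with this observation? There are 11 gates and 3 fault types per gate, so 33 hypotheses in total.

Fault-free: U0=0, U1=0, U2=0, U3=0, U4=1, U5=1, U6=0, U7=0, U8=0, U9=1, U10=0 → Y1=0, Y2=0. Observed Y1=1, Y2=0.
  U0: none of the 3 fault types match ✗
  U1: none of the 3 fault types match ✗
  U2: none of the 3 fault types match ✗
  U3: none of the 3 fault types match ✗
  U4: none of the 3 fault types match ✗
  U5: none of the 3 fault types match ✗
  U6: none of the 3 fault types match ✗
  U7: stuck-at-1, inverted output ✓; others ✗
  U8: none of the 3 fault types match ✗
  U9: none of the 3 fault types match ✗
  U10: none of the 3 fault types match ✗
Consistent faults: {U7 stuck-at-1, U7 inverted output} — 2 in all.

2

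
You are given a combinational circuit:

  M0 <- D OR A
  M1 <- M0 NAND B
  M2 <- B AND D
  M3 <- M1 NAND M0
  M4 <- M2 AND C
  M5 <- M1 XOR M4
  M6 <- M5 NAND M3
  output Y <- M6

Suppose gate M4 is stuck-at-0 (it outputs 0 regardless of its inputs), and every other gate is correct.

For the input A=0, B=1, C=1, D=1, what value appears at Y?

Propagate with M4 forced: M0=1, M1=0, M2=1, M3=1, M4=0 [stuck-at-0], M5=0, M6=1.
So Y = 1. (Without the fault it would be 0.)

1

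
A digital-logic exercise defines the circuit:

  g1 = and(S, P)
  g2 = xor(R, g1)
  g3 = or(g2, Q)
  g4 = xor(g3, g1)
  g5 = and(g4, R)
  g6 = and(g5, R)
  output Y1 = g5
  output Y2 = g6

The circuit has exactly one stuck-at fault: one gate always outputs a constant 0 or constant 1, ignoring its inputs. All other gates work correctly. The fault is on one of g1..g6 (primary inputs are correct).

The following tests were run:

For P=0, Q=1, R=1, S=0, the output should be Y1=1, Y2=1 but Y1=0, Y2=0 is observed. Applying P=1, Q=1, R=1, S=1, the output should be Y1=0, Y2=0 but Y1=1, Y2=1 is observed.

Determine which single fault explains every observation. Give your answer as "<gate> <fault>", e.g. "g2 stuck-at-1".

Fault-free values for test 1 (P=0, Q=1, R=1, S=0): g1=0, g2=1, g3=1, g4=1, g5=1, g6=1, giving Y1=1, Y2=1. Observed Y1=0, Y2=0.
Test 1: faults giving observed Y1=0, Y2=0 are {g1 stuck-at-1, g3 stuck-at-0, g4 stuck-at-0, g5 stuck-at-0}.
Test 2 (P=1, Q=1, R=1, S=1): fault-free g1=1, g2=0, g3=1, g4=0, g5=0, g6=0 → Y1=0, Y2=0; observed Y1=1, Y2=1. Eliminates g1 stuck-at-1, g4 stuck-at-0, g5 stuck-at-0.
Only g3 stuck-at-0 is consistent with every test.

g3 stuck-at-0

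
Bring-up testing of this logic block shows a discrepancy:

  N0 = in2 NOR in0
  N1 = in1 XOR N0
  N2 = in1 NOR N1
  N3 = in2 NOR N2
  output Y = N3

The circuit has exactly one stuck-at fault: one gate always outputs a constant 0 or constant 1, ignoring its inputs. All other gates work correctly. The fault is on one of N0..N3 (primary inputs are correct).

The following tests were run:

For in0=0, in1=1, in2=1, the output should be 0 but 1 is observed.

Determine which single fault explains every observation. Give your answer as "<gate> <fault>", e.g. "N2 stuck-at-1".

N3 stuck-at-1

Fault-free values for test 1 (in0=0, in1=1, in2=1): N0=0, N1=1, N2=0, N3=0, giving Y=0. Observed 1.
Test 1: faults giving observed 1 are {N3 stuck-at-1}.
Only N3 stuck-at-1 is consistent with every test.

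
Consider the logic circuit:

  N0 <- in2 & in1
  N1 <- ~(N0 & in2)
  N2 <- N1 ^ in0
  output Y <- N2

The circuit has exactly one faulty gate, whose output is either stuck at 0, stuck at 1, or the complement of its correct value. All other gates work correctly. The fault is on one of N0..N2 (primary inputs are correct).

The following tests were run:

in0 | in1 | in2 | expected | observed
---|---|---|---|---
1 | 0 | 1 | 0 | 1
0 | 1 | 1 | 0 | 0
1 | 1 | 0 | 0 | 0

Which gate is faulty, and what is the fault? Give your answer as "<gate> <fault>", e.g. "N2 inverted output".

N0 stuck-at-1

Fault-free values for test 1 (in0=1, in1=0, in2=1): N0=0, N1=1, N2=0, giving Y=0. Observed 1.
Test 1: faults giving observed 1 are {N0 stuck-at-1, N0 inverted output, N1 stuck-at-0, N1 inverted output, N2 stuck-at-1, N2 inverted output}.
Test 2 (in0=0, in1=1, in2=1): fault-free N0=1, N1=0, N2=0 → 0; observed 0. Eliminates N0 inverted output, N1 inverted output, N2 stuck-at-1, N2 inverted output.
Test 3 (in0=1, in1=1, in2=0): fault-free N0=0, N1=1, N2=0 → 0; observed 0. Eliminates N1 stuck-at-0.
Only N0 stuck-at-1 is consistent with every test.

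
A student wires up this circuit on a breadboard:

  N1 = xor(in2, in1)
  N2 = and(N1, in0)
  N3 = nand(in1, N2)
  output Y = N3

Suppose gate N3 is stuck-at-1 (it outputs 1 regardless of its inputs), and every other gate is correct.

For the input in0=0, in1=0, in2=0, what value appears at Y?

1

Propagate with N3 forced: N1=0, N2=0, N3=1 [stuck-at-1].
So Y = 1. (Same as the fault-free value — the fault is masked on this input.)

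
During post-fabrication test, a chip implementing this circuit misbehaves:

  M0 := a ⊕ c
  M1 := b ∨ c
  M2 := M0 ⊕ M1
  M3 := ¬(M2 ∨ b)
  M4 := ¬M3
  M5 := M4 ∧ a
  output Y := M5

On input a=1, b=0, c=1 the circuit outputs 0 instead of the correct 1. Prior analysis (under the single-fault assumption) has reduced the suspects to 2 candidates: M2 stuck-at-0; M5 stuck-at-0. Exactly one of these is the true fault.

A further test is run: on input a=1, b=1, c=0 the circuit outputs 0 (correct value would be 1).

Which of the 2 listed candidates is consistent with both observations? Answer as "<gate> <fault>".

M5 stuck-at-0

Evaluate each candidate on input a=1, b=1, c=0:
  M2 stuck-at-0: M0=1, M1=1, M2=0 [stuck-at-0], M3=0, M4=1, M5=1 → 1 — eliminated
  M5 stuck-at-0: M0=1, M1=1, M2=0, M3=0, M4=1, M5=0 [stuck-at-0] → 0 — matches
Only M5 stuck-at-0 reproduces the observed 0.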